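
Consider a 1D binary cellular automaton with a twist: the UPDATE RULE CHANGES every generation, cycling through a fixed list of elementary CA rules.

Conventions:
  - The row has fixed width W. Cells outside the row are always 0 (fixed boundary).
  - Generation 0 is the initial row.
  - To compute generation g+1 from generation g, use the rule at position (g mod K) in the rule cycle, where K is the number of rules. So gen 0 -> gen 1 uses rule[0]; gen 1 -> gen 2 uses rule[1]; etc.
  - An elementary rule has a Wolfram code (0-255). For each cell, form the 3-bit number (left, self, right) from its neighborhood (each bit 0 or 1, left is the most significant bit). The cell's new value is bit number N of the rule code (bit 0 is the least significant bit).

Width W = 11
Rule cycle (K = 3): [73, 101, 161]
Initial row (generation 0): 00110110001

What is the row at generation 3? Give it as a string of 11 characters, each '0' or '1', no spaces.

Gen 0: 00110110001
Gen 1 (rule 73): 10110110100
Gen 2 (rule 101): 11011011101
Gen 3 (rule 161): 00100101010

Answer: 00100101010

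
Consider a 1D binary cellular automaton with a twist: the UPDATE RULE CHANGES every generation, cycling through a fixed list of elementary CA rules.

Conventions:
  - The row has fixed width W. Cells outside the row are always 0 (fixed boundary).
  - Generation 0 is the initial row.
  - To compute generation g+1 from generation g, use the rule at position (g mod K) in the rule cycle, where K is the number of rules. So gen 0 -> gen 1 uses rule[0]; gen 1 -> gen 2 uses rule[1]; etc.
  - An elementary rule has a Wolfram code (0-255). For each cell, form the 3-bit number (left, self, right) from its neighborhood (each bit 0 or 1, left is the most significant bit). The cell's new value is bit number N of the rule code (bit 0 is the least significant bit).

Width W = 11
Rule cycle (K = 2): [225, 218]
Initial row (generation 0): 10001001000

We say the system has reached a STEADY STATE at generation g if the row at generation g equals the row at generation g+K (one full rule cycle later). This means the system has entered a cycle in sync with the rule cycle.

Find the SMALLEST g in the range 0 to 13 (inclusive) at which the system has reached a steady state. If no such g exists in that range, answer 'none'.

Answer: 10

Derivation:
Gen 0: 10001001000
Gen 1 (rule 225): 00100000011
Gen 2 (rule 218): 01010000111
Gen 3 (rule 225): 00100110011
Gen 4 (rule 218): 01011111111
Gen 5 (rule 225): 00101111111
Gen 6 (rule 218): 01001111111
Gen 7 (rule 225): 00000111111
Gen 8 (rule 218): 00001111111
Gen 9 (rule 225): 11100111111
Gen 10 (rule 218): 11111111111
Gen 11 (rule 225): 01111111111
Gen 12 (rule 218): 11111111111
Gen 13 (rule 225): 01111111111
Gen 14 (rule 218): 11111111111
Gen 15 (rule 225): 01111111111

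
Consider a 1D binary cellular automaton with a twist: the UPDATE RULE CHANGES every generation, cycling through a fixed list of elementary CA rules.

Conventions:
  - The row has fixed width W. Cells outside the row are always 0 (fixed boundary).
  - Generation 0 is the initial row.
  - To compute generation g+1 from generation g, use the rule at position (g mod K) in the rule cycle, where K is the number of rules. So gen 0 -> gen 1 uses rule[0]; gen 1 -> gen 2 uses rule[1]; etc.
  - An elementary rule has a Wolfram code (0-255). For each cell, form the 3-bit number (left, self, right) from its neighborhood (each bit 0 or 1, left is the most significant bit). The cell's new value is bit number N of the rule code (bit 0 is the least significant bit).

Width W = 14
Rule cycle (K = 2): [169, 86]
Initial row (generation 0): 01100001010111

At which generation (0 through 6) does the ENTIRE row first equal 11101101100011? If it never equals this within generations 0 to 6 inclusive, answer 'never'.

Gen 0: 01100001010111
Gen 1 (rule 169): 01001100101110
Gen 2 (rule 86): 11110111100011
Gen 3 (rule 169): 11101111001010
Gen 4 (rule 86): 00100001111011
Gen 5 (rule 169): 10001101110110
Gen 6 (rule 86): 11010100010011

Answer: never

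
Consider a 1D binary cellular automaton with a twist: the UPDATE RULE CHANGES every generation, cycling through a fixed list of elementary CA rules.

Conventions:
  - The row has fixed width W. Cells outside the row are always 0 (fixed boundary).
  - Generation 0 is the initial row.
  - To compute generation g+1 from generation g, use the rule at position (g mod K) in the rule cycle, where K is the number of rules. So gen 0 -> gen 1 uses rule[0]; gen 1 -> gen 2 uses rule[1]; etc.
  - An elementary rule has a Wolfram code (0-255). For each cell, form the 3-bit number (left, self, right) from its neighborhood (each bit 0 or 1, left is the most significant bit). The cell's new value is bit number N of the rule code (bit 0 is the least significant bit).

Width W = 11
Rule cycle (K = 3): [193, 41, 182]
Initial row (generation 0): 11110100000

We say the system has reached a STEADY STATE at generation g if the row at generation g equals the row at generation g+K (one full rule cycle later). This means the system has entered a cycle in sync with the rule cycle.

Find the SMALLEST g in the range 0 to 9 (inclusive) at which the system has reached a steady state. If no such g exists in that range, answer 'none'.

Answer: 5

Derivation:
Gen 0: 11110100000
Gen 1 (rule 193): 01110001111
Gen 2 (rule 41): 01000101000
Gen 3 (rule 182): 11101111100
Gen 4 (rule 193): 01100111101
Gen 5 (rule 41): 01000100010
Gen 6 (rule 182): 11101110111
Gen 7 (rule 193): 01100110011
Gen 8 (rule 41): 01000100010
Gen 9 (rule 182): 11101110111
Gen 10 (rule 193): 01100110011
Gen 11 (rule 41): 01000100010
Gen 12 (rule 182): 11101110111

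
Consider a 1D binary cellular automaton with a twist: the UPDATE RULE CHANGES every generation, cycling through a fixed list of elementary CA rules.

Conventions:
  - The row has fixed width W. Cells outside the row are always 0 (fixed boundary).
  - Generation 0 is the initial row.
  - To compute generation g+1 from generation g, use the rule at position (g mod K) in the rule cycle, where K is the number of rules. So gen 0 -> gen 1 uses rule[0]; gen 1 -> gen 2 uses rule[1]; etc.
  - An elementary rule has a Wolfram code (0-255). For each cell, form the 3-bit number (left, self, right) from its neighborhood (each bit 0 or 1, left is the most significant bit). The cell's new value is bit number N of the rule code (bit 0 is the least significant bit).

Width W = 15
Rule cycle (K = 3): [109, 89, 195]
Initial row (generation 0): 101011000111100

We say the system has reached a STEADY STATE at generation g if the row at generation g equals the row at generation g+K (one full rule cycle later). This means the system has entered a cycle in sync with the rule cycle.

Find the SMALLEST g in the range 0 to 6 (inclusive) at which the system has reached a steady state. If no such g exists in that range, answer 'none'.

Answer: none

Derivation:
Gen 0: 101011000111100
Gen 1 (rule 109): 111111010100101
Gen 2 (rule 89): 100001000010000
Gen 3 (rule 195): 001110011100111
Gen 4 (rule 109): 101010010100101
Gen 5 (rule 89): 000001000010000
Gen 6 (rule 195): 111110011100111
Gen 7 (rule 109): 100010010100101
Gen 8 (rule 89): 011001000010000
Gen 9 (rule 195): 101010011100111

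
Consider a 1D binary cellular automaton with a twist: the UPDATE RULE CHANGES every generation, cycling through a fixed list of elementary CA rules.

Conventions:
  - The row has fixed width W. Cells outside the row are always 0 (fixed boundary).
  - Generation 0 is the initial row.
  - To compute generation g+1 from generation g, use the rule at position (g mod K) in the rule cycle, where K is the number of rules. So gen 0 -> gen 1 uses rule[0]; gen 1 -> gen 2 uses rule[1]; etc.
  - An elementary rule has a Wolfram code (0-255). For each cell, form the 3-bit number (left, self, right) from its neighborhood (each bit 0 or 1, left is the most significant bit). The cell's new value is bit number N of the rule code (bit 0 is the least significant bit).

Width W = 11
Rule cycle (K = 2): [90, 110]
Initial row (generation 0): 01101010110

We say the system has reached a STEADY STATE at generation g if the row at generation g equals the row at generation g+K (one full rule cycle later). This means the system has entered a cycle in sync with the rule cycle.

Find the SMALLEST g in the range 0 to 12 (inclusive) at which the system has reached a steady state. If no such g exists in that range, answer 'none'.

Gen 0: 01101010110
Gen 1 (rule 90): 11100000111
Gen 2 (rule 110): 10100001101
Gen 3 (rule 90): 00010011100
Gen 4 (rule 110): 00110110100
Gen 5 (rule 90): 01110110010
Gen 6 (rule 110): 11011110110
Gen 7 (rule 90): 11010010111
Gen 8 (rule 110): 11110111101
Gen 9 (rule 90): 10010100100
Gen 10 (rule 110): 10111101100
Gen 11 (rule 90): 00100101110
Gen 12 (rule 110): 01101111010
Gen 13 (rule 90): 11101001001
Gen 14 (rule 110): 10111011011

Answer: none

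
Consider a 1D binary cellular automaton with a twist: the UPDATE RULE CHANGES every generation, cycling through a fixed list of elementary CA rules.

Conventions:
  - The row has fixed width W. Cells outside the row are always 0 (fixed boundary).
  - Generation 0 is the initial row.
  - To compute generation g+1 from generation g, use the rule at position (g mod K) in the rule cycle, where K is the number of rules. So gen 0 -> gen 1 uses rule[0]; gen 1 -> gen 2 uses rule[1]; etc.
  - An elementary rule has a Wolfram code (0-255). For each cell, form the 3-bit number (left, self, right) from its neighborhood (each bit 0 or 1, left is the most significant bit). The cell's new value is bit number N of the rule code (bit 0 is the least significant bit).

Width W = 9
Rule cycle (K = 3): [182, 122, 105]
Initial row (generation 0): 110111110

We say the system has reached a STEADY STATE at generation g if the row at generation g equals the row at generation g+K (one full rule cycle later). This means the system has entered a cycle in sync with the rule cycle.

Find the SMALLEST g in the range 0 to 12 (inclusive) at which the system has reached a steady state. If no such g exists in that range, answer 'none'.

Answer: none

Derivation:
Gen 0: 110111110
Gen 1 (rule 182): 001011101
Gen 2 (rule 122): 010110110
Gen 3 (rule 105): 001111110
Gen 4 (rule 182): 010111101
Gen 5 (rule 122): 101100110
Gen 6 (rule 105): 011100110
Gen 7 (rule 182): 101011001
Gen 8 (rule 122): 010111110
Gen 9 (rule 105): 001100010
Gen 10 (rule 182): 010010111
Gen 11 (rule 122): 101101101
Gen 12 (rule 105): 011111110
Gen 13 (rule 182): 101111101
Gen 14 (rule 122): 011000110
Gen 15 (rule 105): 011010110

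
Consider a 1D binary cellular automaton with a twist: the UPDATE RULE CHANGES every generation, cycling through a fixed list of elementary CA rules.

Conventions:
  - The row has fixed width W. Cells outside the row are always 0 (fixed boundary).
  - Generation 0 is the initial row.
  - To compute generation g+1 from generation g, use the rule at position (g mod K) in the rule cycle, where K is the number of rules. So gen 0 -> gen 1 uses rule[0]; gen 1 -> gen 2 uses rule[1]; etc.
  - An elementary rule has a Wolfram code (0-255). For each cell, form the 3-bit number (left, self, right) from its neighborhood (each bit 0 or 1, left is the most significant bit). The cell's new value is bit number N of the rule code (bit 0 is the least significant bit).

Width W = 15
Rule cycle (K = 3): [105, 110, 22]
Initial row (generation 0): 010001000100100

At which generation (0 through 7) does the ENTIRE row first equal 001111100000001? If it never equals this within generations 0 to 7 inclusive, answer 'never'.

Gen 0: 010001000100100
Gen 1 (rule 105): 000100010000001
Gen 2 (rule 110): 001100110000011
Gen 3 (rule 22): 010011001000100
Gen 4 (rule 105): 000011000010001
Gen 5 (rule 110): 000111000110011
Gen 6 (rule 22): 001000101001100
Gen 7 (rule 105): 100010010001101

Answer: never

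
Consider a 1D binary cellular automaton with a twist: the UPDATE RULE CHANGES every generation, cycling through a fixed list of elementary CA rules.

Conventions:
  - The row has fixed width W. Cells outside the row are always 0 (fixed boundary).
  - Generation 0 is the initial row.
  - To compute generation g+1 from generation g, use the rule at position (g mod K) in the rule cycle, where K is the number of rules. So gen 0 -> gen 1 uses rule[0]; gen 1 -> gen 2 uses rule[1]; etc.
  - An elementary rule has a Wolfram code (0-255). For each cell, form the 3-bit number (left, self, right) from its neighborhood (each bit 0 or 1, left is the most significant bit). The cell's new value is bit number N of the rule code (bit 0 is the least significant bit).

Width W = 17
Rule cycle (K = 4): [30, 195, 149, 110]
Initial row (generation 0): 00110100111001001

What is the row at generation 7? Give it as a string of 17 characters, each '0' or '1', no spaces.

Answer: 10011010110110101

Derivation:
Gen 0: 00110100111001001
Gen 1 (rule 30): 01100111100111111
Gen 2 (rule 195): 10101011101011111
Gen 3 (rule 149): 10101001001001110
Gen 4 (rule 110): 11111011011011010
Gen 5 (rule 30): 10000010010010011
Gen 6 (rule 195): 00111100100100101
Gen 7 (rule 149): 10011010110110101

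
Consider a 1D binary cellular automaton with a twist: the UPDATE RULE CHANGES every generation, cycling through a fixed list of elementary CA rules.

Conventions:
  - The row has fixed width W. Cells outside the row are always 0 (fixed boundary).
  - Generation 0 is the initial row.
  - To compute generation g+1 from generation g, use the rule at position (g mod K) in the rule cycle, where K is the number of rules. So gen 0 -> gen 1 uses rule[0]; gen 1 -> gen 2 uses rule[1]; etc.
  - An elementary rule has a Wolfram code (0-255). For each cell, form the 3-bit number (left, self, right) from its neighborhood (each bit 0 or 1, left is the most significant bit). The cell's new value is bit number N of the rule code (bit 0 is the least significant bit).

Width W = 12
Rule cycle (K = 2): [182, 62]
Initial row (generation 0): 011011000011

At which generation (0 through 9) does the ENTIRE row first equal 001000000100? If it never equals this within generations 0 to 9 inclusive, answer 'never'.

Answer: 5

Derivation:
Gen 0: 011011000011
Gen 1 (rule 182): 100100100100
Gen 2 (rule 62): 111111111110
Gen 3 (rule 182): 011111111101
Gen 4 (rule 62): 110000000011
Gen 5 (rule 182): 001000000100
Gen 6 (rule 62): 011100001110
Gen 7 (rule 182): 101010010101
Gen 8 (rule 62): 111111111111
Gen 9 (rule 182): 011111111110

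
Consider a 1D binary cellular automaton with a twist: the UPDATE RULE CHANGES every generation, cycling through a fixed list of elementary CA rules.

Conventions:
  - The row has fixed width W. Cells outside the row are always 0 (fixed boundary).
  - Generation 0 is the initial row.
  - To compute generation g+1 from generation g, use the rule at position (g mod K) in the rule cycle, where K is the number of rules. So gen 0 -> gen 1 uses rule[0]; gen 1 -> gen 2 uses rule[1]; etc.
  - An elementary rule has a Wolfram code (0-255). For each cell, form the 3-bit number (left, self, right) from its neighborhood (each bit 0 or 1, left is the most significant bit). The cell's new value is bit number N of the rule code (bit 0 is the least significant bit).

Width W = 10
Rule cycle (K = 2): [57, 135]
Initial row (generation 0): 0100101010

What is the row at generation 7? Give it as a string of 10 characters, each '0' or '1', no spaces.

Answer: 1011101010

Derivation:
Gen 0: 0100101010
Gen 1 (rule 57): 0010010101
Gen 2 (rule 135): 1110110101
Gen 3 (rule 57): 1001101010
Gen 4 (rule 135): 1010001010
Gen 5 (rule 57): 0101100101
Gen 6 (rule 135): 1100001101
Gen 7 (rule 57): 1011101010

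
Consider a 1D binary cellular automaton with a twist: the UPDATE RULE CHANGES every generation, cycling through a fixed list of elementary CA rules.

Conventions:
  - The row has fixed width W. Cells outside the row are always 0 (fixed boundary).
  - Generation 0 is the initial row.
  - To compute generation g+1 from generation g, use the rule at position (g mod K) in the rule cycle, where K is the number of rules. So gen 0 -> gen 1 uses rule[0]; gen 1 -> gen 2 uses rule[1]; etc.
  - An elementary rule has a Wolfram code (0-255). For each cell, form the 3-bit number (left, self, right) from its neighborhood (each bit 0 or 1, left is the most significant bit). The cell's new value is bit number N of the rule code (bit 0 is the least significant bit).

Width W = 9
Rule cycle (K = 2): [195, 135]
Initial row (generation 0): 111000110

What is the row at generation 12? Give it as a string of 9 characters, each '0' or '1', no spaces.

Answer: 110110010

Derivation:
Gen 0: 111000110
Gen 1 (rule 195): 011011010
Gen 2 (rule 135): 100000010
Gen 3 (rule 195): 001111100
Gen 4 (rule 135): 110111001
Gen 5 (rule 195): 010011010
Gen 6 (rule 135): 110100010
Gen 7 (rule 195): 010001100
Gen 8 (rule 135): 110110001
Gen 9 (rule 195): 010010110
Gen 10 (rule 135): 110110000
Gen 11 (rule 195): 010010111
Gen 12 (rule 135): 110110010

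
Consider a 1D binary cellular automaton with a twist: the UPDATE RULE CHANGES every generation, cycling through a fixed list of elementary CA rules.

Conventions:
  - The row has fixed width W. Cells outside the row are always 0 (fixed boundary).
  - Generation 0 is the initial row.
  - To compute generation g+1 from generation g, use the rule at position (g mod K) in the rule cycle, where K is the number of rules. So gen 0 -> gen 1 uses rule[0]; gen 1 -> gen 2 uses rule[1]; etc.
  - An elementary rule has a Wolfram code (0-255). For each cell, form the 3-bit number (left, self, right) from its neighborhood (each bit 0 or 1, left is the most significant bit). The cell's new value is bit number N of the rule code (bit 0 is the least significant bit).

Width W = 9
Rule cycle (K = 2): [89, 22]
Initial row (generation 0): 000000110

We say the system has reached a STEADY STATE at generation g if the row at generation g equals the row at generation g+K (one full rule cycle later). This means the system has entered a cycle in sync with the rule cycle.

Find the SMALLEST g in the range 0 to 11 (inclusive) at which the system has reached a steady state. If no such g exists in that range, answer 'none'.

Gen 0: 000000110
Gen 1 (rule 89): 111110111
Gen 2 (rule 22): 000000000
Gen 3 (rule 89): 111111111
Gen 4 (rule 22): 000000000
Gen 5 (rule 89): 111111111
Gen 6 (rule 22): 000000000
Gen 7 (rule 89): 111111111
Gen 8 (rule 22): 000000000
Gen 9 (rule 89): 111111111
Gen 10 (rule 22): 000000000
Gen 11 (rule 89): 111111111
Gen 12 (rule 22): 000000000
Gen 13 (rule 89): 111111111

Answer: 2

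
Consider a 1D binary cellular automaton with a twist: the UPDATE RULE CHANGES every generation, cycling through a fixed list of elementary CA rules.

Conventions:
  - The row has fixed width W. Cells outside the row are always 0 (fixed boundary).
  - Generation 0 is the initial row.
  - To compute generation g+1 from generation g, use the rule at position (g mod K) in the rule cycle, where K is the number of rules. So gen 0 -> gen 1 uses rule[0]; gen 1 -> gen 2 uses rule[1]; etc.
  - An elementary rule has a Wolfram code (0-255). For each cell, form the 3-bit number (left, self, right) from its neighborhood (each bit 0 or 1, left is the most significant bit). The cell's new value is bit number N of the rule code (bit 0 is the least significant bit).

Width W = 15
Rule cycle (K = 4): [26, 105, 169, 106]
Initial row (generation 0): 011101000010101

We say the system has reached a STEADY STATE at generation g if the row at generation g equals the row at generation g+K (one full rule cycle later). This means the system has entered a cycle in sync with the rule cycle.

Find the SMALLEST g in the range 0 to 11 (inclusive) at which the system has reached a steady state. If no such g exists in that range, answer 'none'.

Answer: none

Derivation:
Gen 0: 011101000010101
Gen 1 (rule 26): 110000100100000
Gen 2 (rule 105): 110110000001111
Gen 3 (rule 169): 101100111101110
Gen 4 (rule 106): 011101100111010
Gen 5 (rule 26): 110001011100001
Gen 6 (rule 105): 110100110101100
Gen 7 (rule 169): 101000101011001
Gen 8 (rule 106): 010001010111010
Gen 9 (rule 26): 101010000100001
Gen 10 (rule 105): 010100110001100
Gen 11 (rule 169): 001000100101001
Gen 12 (rule 106): 010001001010010
Gen 13 (rule 26): 101010110001101
Gen 14 (rule 105): 010101110101110
Gen 15 (rule 169): 001011101011100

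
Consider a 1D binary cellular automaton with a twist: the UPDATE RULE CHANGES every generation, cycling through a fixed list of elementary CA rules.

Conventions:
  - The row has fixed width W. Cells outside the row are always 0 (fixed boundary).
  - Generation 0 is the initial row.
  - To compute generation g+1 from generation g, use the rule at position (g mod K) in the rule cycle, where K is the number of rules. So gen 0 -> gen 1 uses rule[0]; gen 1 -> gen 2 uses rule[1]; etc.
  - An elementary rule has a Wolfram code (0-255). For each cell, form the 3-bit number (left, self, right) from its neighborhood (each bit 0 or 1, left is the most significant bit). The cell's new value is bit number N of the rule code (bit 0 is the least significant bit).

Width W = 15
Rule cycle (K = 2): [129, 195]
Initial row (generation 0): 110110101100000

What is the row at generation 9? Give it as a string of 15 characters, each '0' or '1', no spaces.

Gen 0: 110110101100000
Gen 1 (rule 129): 000000000001111
Gen 2 (rule 195): 111111111110111
Gen 3 (rule 129): 011111111100010
Gen 4 (rule 195): 101111111101100
Gen 5 (rule 129): 000111111000001
Gen 6 (rule 195): 111011111011110
Gen 7 (rule 129): 010001110001100
Gen 8 (rule 195): 100110110110101
Gen 9 (rule 129): 000000000000000

Answer: 000000000000000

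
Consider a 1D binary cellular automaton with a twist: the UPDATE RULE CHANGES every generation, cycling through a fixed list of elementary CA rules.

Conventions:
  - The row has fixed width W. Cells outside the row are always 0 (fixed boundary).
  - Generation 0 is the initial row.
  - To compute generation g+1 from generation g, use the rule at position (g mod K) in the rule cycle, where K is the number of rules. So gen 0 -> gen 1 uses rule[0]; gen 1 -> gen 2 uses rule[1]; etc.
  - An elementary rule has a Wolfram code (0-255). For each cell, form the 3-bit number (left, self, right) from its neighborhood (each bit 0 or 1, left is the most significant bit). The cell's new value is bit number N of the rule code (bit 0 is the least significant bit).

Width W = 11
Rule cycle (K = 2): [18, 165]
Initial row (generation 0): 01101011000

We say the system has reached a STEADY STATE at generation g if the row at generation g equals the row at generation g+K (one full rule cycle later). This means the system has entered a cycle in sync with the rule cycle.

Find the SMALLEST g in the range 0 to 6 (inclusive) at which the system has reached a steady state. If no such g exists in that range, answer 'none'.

Answer: 3

Derivation:
Gen 0: 01101011000
Gen 1 (rule 18): 10000000100
Gen 2 (rule 165): 10111110101
Gen 3 (rule 18): 00000000000
Gen 4 (rule 165): 11111111111
Gen 5 (rule 18): 00000000000
Gen 6 (rule 165): 11111111111
Gen 7 (rule 18): 00000000000
Gen 8 (rule 165): 11111111111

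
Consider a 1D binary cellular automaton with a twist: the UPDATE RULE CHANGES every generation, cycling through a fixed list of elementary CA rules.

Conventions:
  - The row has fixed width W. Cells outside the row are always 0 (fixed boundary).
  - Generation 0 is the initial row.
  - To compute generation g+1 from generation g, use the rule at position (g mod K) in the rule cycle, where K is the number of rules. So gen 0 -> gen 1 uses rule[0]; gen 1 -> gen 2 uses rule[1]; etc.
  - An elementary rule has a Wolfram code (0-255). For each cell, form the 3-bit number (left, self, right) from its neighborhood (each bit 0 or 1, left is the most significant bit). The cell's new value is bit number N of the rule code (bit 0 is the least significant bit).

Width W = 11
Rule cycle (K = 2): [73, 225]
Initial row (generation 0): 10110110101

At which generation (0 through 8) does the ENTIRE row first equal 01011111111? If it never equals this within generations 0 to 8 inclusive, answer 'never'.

Answer: 6

Derivation:
Gen 0: 10110110101
Gen 1 (rule 73): 00110110000
Gen 2 (rule 225): 10011010111
Gen 3 (rule 73): 00011000101
Gen 4 (rule 225): 11001010010
Gen 5 (rule 73): 11000000000
Gen 6 (rule 225): 01011111111
Gen 7 (rule 73): 00010000001
Gen 8 (rule 225): 11000111100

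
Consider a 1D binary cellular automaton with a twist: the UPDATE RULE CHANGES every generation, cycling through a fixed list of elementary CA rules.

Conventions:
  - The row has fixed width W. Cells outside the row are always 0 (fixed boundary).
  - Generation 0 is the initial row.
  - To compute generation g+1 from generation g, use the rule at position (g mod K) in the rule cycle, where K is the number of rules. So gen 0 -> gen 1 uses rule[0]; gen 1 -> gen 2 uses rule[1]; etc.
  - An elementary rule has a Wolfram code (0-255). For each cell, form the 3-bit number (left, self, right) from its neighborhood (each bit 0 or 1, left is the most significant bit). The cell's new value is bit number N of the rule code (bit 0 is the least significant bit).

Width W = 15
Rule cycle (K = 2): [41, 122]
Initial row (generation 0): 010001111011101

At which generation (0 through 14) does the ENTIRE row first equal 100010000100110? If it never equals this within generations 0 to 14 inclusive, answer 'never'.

Gen 0: 010001111011101
Gen 1 (rule 41): 000101000110010
Gen 2 (rule 122): 001010101111101
Gen 3 (rule 41): 100101011000010
Gen 4 (rule 122): 011010111100101
Gen 5 (rule 41): 010101100000010
Gen 6 (rule 122): 101011110000101
Gen 7 (rule 41): 010110000110010
Gen 8 (rule 122): 101111001111101
Gen 9 (rule 41): 011000001000010
Gen 10 (rule 122): 111100010100101
Gen 11 (rule 41): 100001001000010
Gen 12 (rule 122): 010010110100101
Gen 13 (rule 41): 000001101000010
Gen 14 (rule 122): 000011110100101

Answer: never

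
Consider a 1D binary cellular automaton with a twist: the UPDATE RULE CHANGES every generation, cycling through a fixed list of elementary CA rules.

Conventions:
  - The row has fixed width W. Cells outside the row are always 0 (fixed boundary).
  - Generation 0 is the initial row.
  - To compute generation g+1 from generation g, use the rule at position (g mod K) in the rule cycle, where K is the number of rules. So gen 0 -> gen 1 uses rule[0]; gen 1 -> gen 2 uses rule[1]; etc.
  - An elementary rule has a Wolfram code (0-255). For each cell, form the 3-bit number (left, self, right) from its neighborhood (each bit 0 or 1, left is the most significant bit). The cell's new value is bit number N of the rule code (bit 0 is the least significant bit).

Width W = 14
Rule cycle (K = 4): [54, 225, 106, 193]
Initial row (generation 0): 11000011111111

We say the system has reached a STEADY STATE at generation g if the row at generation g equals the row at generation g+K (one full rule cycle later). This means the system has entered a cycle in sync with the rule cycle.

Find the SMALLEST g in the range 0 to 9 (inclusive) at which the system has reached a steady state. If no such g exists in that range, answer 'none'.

Answer: 9

Derivation:
Gen 0: 11000011111111
Gen 1 (rule 54): 00100100000000
Gen 2 (rule 225): 10000001111111
Gen 3 (rule 106): 00000011000001
Gen 4 (rule 193): 11111001011100
Gen 5 (rule 54): 00000111100010
Gen 6 (rule 225): 11110011101000
Gen 7 (rule 106): 10010110110000
Gen 8 (rule 193): 00000010010111
Gen 9 (rule 54): 00000111111000
Gen 10 (rule 225): 11110011111011
Gen 11 (rule 106): 10010110001111
Gen 12 (rule 193): 00000010100111
Gen 13 (rule 54): 00000111111000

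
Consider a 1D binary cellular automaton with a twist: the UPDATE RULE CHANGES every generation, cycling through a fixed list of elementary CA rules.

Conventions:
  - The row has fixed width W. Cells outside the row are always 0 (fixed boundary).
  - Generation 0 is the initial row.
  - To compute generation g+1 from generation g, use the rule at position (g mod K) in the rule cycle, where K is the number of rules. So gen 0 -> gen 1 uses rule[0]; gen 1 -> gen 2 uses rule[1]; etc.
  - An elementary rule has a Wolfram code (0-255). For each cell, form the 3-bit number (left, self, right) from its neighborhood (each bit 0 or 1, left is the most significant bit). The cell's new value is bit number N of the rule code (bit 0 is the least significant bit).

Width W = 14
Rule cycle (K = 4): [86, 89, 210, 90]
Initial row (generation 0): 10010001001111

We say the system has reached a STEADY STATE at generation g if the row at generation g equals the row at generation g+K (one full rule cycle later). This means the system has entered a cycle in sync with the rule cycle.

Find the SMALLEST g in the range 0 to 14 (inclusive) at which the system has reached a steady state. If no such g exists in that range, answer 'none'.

Gen 0: 10010001001111
Gen 1 (rule 86): 11111011110001
Gen 2 (rule 89): 10001010011100
Gen 3 (rule 210): 01010001101110
Gen 4 (rule 90): 10001011101011
Gen 5 (rule 86): 11011000101001
Gen 6 (rule 89): 11011110000100
Gen 7 (rule 210): 01001111001010
Gen 8 (rule 90): 10111001110001
Gen 9 (rule 86): 10001110011011
Gen 10 (rule 89): 01101011011011
Gen 11 (rule 210): 10100001001001
Gen 12 (rule 90): 00010010110110
Gen 13 (rule 86): 00111110010011
Gen 14 (rule 89): 10100011001011
Gen 15 (rule 210): 00010101110001
Gen 16 (rule 90): 00100001011010
Gen 17 (rule 86): 01110011001011
Gen 18 (rule 89): 01011011100011

Answer: none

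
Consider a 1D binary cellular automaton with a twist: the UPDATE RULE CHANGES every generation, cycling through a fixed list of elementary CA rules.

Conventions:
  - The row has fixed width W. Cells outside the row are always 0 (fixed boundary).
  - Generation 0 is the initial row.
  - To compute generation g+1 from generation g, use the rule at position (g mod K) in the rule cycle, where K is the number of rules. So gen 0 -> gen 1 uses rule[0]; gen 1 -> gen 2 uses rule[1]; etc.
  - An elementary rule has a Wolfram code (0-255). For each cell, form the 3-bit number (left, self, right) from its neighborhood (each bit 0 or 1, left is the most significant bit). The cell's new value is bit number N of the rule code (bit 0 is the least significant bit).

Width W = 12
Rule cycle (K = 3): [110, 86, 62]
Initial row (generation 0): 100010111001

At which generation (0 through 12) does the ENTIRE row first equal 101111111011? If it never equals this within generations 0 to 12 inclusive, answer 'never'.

Gen 0: 100010111001
Gen 1 (rule 110): 100111101011
Gen 2 (rule 86): 111000101001
Gen 3 (rule 62): 100101111111
Gen 4 (rule 110): 101111000001
Gen 5 (rule 86): 100001100011
Gen 6 (rule 62): 110011010110
Gen 7 (rule 110): 110111111110
Gen 8 (rule 86): 010000000011
Gen 9 (rule 62): 111000000110
Gen 10 (rule 110): 101000001110
Gen 11 (rule 86): 101100010011
Gen 12 (rule 62): 111010111110

Answer: never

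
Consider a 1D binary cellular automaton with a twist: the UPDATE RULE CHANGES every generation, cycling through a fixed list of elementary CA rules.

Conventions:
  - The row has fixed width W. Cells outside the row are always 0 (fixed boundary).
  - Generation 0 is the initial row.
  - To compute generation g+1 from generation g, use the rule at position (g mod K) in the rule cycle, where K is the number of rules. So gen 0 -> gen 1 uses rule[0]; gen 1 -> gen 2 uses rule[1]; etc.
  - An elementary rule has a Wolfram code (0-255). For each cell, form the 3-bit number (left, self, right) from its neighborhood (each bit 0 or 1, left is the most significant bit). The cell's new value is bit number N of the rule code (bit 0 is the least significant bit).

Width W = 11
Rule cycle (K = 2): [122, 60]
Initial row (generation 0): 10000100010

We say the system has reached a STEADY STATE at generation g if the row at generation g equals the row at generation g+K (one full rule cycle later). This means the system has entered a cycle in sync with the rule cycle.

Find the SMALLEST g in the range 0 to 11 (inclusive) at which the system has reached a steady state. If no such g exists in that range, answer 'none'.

Answer: none

Derivation:
Gen 0: 10000100010
Gen 1 (rule 122): 01001010101
Gen 2 (rule 60): 01101111111
Gen 3 (rule 122): 11111000001
Gen 4 (rule 60): 10000100001
Gen 5 (rule 122): 01001010010
Gen 6 (rule 60): 01101111011
Gen 7 (rule 122): 11111001111
Gen 8 (rule 60): 10000101000
Gen 9 (rule 122): 01001010100
Gen 10 (rule 60): 01101111110
Gen 11 (rule 122): 11111000011
Gen 12 (rule 60): 10000100010
Gen 13 (rule 122): 01001010101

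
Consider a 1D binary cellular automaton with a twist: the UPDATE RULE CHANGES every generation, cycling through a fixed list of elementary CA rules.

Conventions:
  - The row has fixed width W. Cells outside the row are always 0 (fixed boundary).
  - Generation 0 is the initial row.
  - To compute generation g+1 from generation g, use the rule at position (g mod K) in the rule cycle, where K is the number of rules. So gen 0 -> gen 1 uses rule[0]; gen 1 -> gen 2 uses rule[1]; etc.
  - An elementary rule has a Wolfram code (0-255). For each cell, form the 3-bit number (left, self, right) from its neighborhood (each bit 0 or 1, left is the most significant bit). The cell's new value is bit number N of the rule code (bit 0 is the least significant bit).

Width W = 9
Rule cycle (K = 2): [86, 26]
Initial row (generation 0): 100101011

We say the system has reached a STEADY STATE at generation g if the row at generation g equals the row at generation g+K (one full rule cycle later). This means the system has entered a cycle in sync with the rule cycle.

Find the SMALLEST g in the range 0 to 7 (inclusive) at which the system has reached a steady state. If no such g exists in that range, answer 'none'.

Answer: none

Derivation:
Gen 0: 100101011
Gen 1 (rule 86): 111101001
Gen 2 (rule 26): 100000110
Gen 3 (rule 86): 110001011
Gen 4 (rule 26): 101010010
Gen 5 (rule 86): 101011111
Gen 6 (rule 26): 000010000
Gen 7 (rule 86): 000111000
Gen 8 (rule 26): 001100100
Gen 9 (rule 86): 010111110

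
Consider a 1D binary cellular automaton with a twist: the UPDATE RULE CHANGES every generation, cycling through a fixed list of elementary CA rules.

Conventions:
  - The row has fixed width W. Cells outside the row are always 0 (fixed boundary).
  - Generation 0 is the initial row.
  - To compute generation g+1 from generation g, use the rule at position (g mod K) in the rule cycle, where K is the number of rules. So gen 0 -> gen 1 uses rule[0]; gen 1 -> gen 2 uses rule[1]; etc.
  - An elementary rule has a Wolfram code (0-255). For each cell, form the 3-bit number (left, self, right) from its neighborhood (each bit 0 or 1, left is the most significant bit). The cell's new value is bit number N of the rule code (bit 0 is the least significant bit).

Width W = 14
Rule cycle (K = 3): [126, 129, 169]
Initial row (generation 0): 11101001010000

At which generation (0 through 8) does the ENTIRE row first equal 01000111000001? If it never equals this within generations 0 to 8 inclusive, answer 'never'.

Gen 0: 11101001010000
Gen 1 (rule 126): 10111111111000
Gen 2 (rule 129): 00011111110011
Gen 3 (rule 169): 11011111100010
Gen 4 (rule 126): 11110000110111
Gen 5 (rule 129): 01100110000010
Gen 6 (rule 169): 01000100111000
Gen 7 (rule 126): 11101111101100
Gen 8 (rule 129): 01000111000001

Answer: 8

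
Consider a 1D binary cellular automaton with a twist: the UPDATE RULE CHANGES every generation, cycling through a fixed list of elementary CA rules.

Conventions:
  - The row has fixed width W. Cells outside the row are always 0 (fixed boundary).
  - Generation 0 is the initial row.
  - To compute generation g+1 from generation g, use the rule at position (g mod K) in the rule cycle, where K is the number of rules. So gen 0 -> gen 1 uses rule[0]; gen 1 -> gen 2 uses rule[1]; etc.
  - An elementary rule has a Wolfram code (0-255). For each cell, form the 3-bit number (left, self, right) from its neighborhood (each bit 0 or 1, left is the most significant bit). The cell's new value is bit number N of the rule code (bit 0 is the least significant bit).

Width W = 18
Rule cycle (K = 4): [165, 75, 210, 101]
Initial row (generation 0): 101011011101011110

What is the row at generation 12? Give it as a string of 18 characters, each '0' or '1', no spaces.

Answer: 001011001111010001

Derivation:
Gen 0: 101011011101011110
Gen 1 (rule 165): 111100101011101100
Gen 2 (rule 75): 100101000010101101
Gen 3 (rule 210): 011000100100000100
Gen 4 (rule 101): 001010100101110101
Gen 5 (rule 165): 101111100110101111
Gen 6 (rule 75): 001000101110001001
Gen 7 (rule 210): 010101000111010110
Gen 8 (rule 101): 011111010001111010
Gen 9 (rule 165): 001110110100110110
Gen 10 (rule 75): 111010110001110110
Gen 11 (rule 210): 011000011010110011
Gen 12 (rule 101): 001011001111010001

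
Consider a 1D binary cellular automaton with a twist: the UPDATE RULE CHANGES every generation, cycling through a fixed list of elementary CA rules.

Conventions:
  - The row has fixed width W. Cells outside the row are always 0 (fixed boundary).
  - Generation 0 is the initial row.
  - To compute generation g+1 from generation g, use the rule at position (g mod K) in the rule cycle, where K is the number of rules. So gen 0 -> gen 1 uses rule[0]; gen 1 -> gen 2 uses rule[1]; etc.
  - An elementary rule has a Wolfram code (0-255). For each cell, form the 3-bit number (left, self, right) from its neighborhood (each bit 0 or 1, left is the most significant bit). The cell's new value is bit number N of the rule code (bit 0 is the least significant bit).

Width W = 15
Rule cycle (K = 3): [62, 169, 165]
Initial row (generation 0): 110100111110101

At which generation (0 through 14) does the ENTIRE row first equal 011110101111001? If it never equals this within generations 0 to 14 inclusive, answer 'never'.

Answer: 12

Derivation:
Gen 0: 110100111110101
Gen 1 (rule 62): 101111100001111
Gen 2 (rule 169): 011111001101110
Gen 3 (rule 165): 001110000010100
Gen 4 (rule 62): 011001000111110
Gen 5 (rule 169): 010000010111100
Gen 6 (rule 165): 010111011011001
Gen 7 (rule 62): 111100110110111
Gen 8 (rule 169): 111000101101110
Gen 9 (rule 165): 010010110010100
Gen 10 (rule 62): 111111101111110
Gen 11 (rule 169): 111111011111100
Gen 12 (rule 165): 011110101111001
Gen 13 (rule 62): 110001111000111
Gen 14 (rule 169): 100101110010110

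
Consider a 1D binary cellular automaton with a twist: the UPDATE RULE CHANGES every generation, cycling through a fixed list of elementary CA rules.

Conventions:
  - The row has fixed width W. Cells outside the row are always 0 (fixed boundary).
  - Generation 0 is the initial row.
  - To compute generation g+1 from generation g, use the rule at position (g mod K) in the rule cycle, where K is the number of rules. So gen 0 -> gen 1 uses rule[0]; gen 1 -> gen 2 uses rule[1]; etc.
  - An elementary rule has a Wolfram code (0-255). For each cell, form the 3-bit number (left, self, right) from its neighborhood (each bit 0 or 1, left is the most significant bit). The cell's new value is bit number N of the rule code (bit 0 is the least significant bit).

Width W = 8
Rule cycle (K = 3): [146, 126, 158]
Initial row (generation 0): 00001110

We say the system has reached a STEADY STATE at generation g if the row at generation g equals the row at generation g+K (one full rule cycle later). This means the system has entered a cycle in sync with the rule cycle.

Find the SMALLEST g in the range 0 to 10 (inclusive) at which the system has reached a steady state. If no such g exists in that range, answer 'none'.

Gen 0: 00001110
Gen 1 (rule 146): 00010101
Gen 2 (rule 126): 00111111
Gen 3 (rule 158): 01111110
Gen 4 (rule 146): 10111101
Gen 5 (rule 126): 11100111
Gen 6 (rule 158): 11011110
Gen 7 (rule 146): 00001101
Gen 8 (rule 126): 00011111
Gen 9 (rule 158): 00111110
Gen 10 (rule 146): 01011101
Gen 11 (rule 126): 11110111
Gen 12 (rule 158): 11100110
Gen 13 (rule 146): 01011001

Answer: none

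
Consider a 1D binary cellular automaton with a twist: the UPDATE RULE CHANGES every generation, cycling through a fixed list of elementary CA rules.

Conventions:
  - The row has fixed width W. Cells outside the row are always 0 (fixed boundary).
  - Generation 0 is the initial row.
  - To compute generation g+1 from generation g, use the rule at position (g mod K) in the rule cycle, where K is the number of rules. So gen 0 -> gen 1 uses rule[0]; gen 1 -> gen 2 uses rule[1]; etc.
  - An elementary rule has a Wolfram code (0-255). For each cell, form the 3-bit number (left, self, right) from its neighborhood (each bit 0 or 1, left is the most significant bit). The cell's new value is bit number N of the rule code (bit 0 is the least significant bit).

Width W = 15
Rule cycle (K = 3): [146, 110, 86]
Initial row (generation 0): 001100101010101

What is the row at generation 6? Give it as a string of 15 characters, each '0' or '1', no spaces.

Gen 0: 001100101010101
Gen 1 (rule 146): 010011000000000
Gen 2 (rule 110): 110111000000000
Gen 3 (rule 86): 010001100000000
Gen 4 (rule 146): 101010010000000
Gen 5 (rule 110): 111110110000000
Gen 6 (rule 86): 000010011000000

Answer: 000010011000000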